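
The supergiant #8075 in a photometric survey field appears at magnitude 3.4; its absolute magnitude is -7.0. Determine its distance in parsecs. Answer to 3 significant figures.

d ≈ 1200 pc

μ = m − M = 10.400
m − M = 5 log₁₀ d − 5
log₁₀ d = (m − M)/5 + 1 = 3.0800
d = 10^3.0800 = 1202 pc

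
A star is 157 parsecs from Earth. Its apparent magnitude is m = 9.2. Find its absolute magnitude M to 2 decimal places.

M ≈ 3.22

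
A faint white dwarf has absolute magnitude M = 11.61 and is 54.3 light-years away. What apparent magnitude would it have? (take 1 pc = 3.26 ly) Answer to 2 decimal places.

d = 54.3 ly / 3.26 = 16.66 pc
m = M + 5 log₁₀ d − 5 = 11.61 + 5·1.2216 − 5 = 12.718

m ≈ 12.72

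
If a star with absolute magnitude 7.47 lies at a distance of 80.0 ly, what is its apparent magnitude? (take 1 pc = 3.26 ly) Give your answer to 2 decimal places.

d = 80.0 ly / 3.26 = 24.54 pc
m = M + 5 log₁₀ d − 5 = 7.47 + 5·1.3899 − 5 = 9.419

m ≈ 9.42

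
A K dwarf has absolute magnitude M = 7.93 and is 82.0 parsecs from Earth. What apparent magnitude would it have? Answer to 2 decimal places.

m = M + 5 log₁₀ d − 5 = 7.93 + 5·1.9138 − 5 = 12.499

m ≈ 12.50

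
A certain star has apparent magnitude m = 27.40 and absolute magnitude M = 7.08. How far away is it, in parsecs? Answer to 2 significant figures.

Distance modulus: m − M = 27.40 − (7.08) = 20.320
m − M = 5 log₁₀ d − 5
log₁₀ d = (m − M)/5 + 1 = 5.0640
d = 10^5.0640 = 115900 pc

d ≈ 120000 pc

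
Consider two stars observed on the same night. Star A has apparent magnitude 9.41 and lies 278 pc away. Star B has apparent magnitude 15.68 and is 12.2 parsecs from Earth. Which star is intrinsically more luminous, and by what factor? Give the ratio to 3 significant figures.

Star A is more luminous, by a factor of 167000.

Star A: M = m − 5 log₁₀ d + 5 = 9.41 − 5·2.4440 + 5 = 2.190
Star B: M = m − 5 log₁₀ d + 5 = 15.68 − 5·1.0864 + 5 = 15.248
ΔM = M_A − M_B = 2.190 − (15.248) = -13.058; smaller M is more luminous → Star A.
L ratio = 10^(0.4 |ΔM|) = 10^5.223 = 167300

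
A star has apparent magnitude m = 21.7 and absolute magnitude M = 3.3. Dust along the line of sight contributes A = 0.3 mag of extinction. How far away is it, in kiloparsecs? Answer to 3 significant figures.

m − M = 5 log₁₀(d/10 pc) + A  ⇒  21.7 − (3.3) − 0.3 = 5 log₁₀(d/10)
18.100 = 5 log₁₀(d/10)
log₁₀ d = (m − M − A)/5 + 1 = 4.6200
d = 10^4.6200 = 41690 pc
= 41.69 kpc

d ≈ 41.7 kpc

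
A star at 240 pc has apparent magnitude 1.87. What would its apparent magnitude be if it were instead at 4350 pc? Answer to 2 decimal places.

m ≈ 8.16

Flux ∝ 1/d², so Δm = 5 log₁₀(d₂/d₁) = 5 log₁₀(4350/240) = 6.291
m₂ = m₁ + Δm = 1.87 + (6.291) = 8.161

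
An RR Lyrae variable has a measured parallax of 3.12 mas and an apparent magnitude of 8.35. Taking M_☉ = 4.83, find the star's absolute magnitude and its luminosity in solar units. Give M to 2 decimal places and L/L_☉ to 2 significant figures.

d = 1/p = 1000/3.12 mas = 320.5 pc
M = m − 5 log₁₀ d + 5 = 8.35 − 5·2.5058 + 5 = 0.821
M − M_☉ = 0.821 − 4.83 = -4.009
L/L_☉ = 10^(−0.4 × -4.009) = 40.15

M ≈ 0.82; L/L_☉ ≈ 40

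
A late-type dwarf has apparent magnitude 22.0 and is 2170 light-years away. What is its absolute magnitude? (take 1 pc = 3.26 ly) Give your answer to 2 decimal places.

d = 2170 ly / 3.26 = 665.6 pc
5 log₁₀(d/10 pc) = 5 log₁₀(665.6) − 5 = 9.116
M = m − 5 log₁₀(d/10) = 22.0 − 9.116 = 12.884

M ≈ 12.88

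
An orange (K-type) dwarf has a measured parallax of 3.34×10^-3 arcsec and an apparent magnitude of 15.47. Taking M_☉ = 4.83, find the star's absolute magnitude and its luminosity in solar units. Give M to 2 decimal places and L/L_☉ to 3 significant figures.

M ≈ 8.09; L/L_☉ ≈ 0.0497

d = 1/p = 1/3.34×10^-3″ = 299.4 pc
M = m − 5 log₁₀ d + 5 = 15.47 − 5·2.4763 + 5 = 8.089
M − M_☉ = 8.089 − 4.83 = 3.259
L/L_☉ = 10^(−0.4 × 3.259) = 0.04972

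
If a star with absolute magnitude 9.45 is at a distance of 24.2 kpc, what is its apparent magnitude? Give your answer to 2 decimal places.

m ≈ 26.37

d = 24.2 kpc = 24200 pc
m = M + 5 log₁₀ d − 5 = 9.45 + 5·4.3838 − 5 = 26.369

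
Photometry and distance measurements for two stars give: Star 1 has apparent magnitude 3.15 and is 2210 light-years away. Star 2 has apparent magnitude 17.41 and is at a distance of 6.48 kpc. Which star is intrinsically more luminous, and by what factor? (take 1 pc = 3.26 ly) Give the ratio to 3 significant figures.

Star 1: d = 2210 ly / 3.26 = 677.9 pc
Star 1: M = m − 5 log₁₀ d + 5 = 3.15 − 5·2.8312 + 5 = -6.006
Star 2: d = 6.48 kpc = 6480 pc
Star 2: M = m − 5 log₁₀ d + 5 = 17.41 − 5·3.8116 + 5 = 3.352
ΔM = M_1 − M_2 = -6.006 − (3.352) = -9.358; smaller M is more luminous → Star 1.
L ratio = 10^(0.4 |ΔM|) = 10^3.743 = 5536

Star 1 is more luminous, by a factor of 5540.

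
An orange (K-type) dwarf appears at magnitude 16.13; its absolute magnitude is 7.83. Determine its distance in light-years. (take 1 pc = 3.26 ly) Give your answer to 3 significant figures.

Distance modulus: m − M = 16.13 − (7.83) = 8.300
m − M = 5 log₁₀ d − 5
log₁₀ d = (m − M)/5 + 1 = 2.6600
d = 10^2.6600 = 457.1 pc
= 1490 ly

d ≈ 1490 ly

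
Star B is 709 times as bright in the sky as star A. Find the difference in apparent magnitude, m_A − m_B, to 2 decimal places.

m_A − m_B ≈ 7.13

Pogson: Δm = −2.5 log₁₀(ratio) = −2.5 log₁₀(709) = −2.5 × 2.8506 = -7.127
Star B is brighter so has the smaller magnitude: m_A − m_B is positive.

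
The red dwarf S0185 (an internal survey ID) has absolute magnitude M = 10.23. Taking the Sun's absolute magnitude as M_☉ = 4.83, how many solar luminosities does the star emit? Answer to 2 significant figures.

L/L_☉ ≈ 6.9×10^-3

M − M_☉ = 10.23 − 4.83 = 5.400
L/L_☉ = 10^(−0.4 (M − M_☉)) = 10^-2.160 = 6.918×10^-3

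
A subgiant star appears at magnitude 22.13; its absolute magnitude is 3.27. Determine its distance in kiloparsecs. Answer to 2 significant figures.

Distance modulus: m − M = 22.13 − (3.27) = 18.860
m − M = 5 log₁₀ d − 5
log₁₀ d = (m − M)/5 + 1 = 4.7720
d = 10^4.7720 = 59160 pc
= 59.16 kpc

d ≈ 59 kpc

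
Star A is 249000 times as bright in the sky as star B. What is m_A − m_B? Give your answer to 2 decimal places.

m_A − m_B ≈ -13.49

Pogson: Δm = −2.5 log₁₀(ratio) = −2.5 log₁₀(249000) = −2.5 × 5.3962 = -13.490
Star A is brighter, so it has the smaller magnitude: the difference is negative.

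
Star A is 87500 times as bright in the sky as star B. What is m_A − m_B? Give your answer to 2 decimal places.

m_A − m_B ≈ -12.36

Pogson: Δm = −2.5 log₁₀(ratio) = −2.5 log₁₀(87500) = −2.5 × 4.9420 = -12.355
Star A is brighter, so it has the smaller magnitude: the difference is negative.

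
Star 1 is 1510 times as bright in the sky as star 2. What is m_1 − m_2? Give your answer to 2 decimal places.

m_1 − m_2 ≈ -7.95

Pogson: Δm = −2.5 log₁₀(ratio) = −2.5 log₁₀(1510) = −2.5 × 3.1790 = -7.947
Star 1 is brighter, so it has the smaller magnitude: the difference is negative.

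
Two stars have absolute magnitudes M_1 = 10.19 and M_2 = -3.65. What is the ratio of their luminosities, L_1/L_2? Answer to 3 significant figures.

ΔM = M_1 − M_2 = 13.84
L_1/L_2 = 10^(−0.4 ΔM) = 10^-5.536 = 2.911×10^-6

L_1/L_2 ≈ 2.91×10^-6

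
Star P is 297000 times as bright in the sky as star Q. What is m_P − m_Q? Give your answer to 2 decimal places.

Pogson: Δm = −2.5 log₁₀(ratio) = −2.5 log₁₀(297000) = −2.5 × 5.4728 = -13.682
Star P is brighter, so it has the smaller magnitude: the difference is negative.

m_P − m_Q ≈ -13.68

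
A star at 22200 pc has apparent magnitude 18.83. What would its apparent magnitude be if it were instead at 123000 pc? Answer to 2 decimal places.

m ≈ 22.55

Flux ∝ 1/d², so Δm = 5 log₁₀(d₂/d₁) = 5 log₁₀(123000/22200) = 3.718
m₂ = m₁ + Δm = 18.83 + (3.718) = 22.548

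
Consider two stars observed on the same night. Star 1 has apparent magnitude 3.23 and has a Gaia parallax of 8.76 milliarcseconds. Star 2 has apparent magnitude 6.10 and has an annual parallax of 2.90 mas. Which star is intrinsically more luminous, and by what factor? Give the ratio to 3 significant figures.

Star 1 is more luminous, by a factor of 1.54.

Star 1: p = 8.76 mas = 8.76×10^-3″ → d = 1/p = 114.2 pc
Star 1: M = m − 5 log₁₀ d + 5 = 3.23 − 5·2.0575 + 5 = -2.057
Star 2: p = 2.90 mas = 2.90×10^-3″ → d = 1/p = 344.8 pc
Star 2: M = m − 5 log₁₀ d + 5 = 6.10 − 5·2.5376 + 5 = -1.588
ΔM = M_1 − M_2 = -2.057 − (-1.588) = -0.469; smaller M is more luminous → Star 1.
L ratio = 10^(0.4 |ΔM|) = 10^0.188 = 1.541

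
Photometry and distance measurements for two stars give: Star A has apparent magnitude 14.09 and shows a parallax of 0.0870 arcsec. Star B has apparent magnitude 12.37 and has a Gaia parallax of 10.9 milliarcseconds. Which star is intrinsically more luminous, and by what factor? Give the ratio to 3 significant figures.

Star B is more luminous, by a factor of 311.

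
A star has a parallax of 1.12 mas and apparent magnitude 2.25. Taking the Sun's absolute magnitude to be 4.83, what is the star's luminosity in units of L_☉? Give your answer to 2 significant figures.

L/L_☉ ≈ 86000

d = 1/p = 1000/1.12 mas = 892.9 pc
M = m − 5 log₁₀ d + 5 = 2.25 − 5·2.9508 + 5 = -7.504
M − M_☉ = -7.504 − 4.83 = -12.334
L/L_☉ = 10^(−0.4 × -12.334) = 85820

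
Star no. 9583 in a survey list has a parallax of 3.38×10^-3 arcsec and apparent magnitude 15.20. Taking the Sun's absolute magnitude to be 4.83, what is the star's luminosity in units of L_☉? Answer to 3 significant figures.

L/L_☉ ≈ 0.0623

d = 1/p = 1/3.38×10^-3″ = 295.9 pc
M = m − 5 log₁₀ d + 5 = 15.20 − 5·2.4711 + 5 = 7.845
M − M_☉ = 7.845 − 4.83 = 3.015
L/L_☉ = 10^(−0.4 × 3.015) = 0.06225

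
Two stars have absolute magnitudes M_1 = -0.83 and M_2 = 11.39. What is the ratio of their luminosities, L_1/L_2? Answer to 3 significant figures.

ΔM = M_1 − M_2 = -12.22
L_1/L_2 = 10^(−0.4 ΔM) = 10^4.888 = 77270

L_1/L_2 ≈ 77300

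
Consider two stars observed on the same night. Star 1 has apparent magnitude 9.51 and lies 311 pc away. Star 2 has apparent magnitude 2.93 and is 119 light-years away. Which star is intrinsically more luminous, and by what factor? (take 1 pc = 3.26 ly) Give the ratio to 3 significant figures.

Star 2 is more luminous, by a factor of 5.90.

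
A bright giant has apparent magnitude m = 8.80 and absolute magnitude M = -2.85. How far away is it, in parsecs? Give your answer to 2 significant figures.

Distance modulus: m − M = 8.80 − (-2.85) = 11.650
m − M = 5 log₁₀ d − 5
log₁₀ d = (m − M)/5 + 1 = 3.3300
d = 10^3.3300 = 2138 pc

d ≈ 2100 pc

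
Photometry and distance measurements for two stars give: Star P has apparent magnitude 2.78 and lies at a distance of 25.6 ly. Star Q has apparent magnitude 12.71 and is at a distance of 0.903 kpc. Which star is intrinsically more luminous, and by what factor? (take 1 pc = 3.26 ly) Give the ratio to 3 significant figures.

Star P: d = 25.6 ly / 3.26 = 7.853 pc
Star P: M = m − 5 log₁₀ d + 5 = 2.78 − 5·0.8950 + 5 = 3.305
Star Q: d = 0.903 kpc = 903.0 pc
Star Q: M = m − 5 log₁₀ d + 5 = 12.71 − 5·2.9557 + 5 = 2.932
ΔM = M_P − M_Q = 3.305 − (2.932) = 0.373; smaller M is more luminous → Star Q.
L ratio = 10^(0.4 |ΔM|) = 10^0.149 = 1.410

Star Q is more luminous, by a factor of 1.41.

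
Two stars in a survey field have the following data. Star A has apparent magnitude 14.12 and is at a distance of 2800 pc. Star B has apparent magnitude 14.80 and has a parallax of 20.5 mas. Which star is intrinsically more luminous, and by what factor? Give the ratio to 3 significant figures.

Star A is more luminous, by a factor of 6160.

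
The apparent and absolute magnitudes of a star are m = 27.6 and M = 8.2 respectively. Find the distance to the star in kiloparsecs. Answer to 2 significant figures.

d ≈ 76 kpc

Distance modulus: m − M = 27.6 − (8.2) = 19.400
m − M = 5 log₁₀ d − 5
log₁₀ d = (m − M)/5 + 1 = 4.8800
d = 10^4.8800 = 75860 pc
= 75.86 kpc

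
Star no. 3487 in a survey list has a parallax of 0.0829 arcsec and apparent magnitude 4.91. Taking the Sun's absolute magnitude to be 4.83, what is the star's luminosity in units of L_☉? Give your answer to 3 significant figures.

d = 1/p = 1/0.0829″ = 12.06 pc
M = m − 5 log₁₀ d + 5 = 4.91 − 5·1.0814 + 5 = 4.503
M − M_☉ = 4.503 − 4.83 = -0.327
L/L_☉ = 10^(−0.4 × -0.327) = 1.352

L/L_☉ ≈ 1.35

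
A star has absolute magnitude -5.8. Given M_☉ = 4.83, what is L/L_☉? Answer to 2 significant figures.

L/L_☉ ≈ 18000

M − M_☉ = -5.8 − 4.83 = -10.630
L/L_☉ = 10^(−0.4 (M − M_☉)) = 10^4.252 = 17860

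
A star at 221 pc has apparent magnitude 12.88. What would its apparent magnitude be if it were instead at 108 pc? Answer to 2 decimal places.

m ≈ 11.33

Flux ∝ 1/d², so Δm = 5 log₁₀(d₂/d₁) = 5 log₁₀(108/221) = -1.555
m₂ = m₁ + Δm = 12.88 + (-1.555) = 11.325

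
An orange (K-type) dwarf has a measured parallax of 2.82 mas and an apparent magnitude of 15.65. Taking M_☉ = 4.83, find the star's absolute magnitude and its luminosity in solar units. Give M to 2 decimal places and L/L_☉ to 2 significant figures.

d = 1/p = 1000/2.82 mas = 354.6 pc
M = m − 5 log₁₀ d + 5 = 15.65 − 5·2.5498 + 5 = 7.901
M − M_☉ = 7.901 − 4.83 = 3.071
L/L_☉ = 10^(−0.4 × 3.071) = 0.05909

M ≈ 7.90; L/L_☉ ≈ 0.059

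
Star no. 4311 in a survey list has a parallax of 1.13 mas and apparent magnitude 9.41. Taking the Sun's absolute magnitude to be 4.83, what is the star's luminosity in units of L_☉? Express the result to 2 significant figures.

d = 1/p = 1000/1.13 mas = 885.0 pc
M = m − 5 log₁₀ d + 5 = 9.41 − 5·2.9469 + 5 = -0.325
M − M_☉ = -0.325 − 4.83 = -5.155
L/L_☉ = 10^(−0.4 × -5.155) = 115.3

L/L_☉ ≈ 120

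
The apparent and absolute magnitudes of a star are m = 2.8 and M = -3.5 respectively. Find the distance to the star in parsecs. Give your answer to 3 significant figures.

Distance modulus: m − M = 2.8 − (-3.5) = 6.300
m − M = 5 log₁₀ d − 5
log₁₀ d = (m − M)/5 + 1 = 2.2600
d = 10^2.2600 = 182.0 pc

d ≈ 182 pc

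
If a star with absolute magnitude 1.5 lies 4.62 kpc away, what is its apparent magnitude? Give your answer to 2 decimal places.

d = 4.62 kpc = 4620 pc
m = M + 5 log₁₀ d − 5 = 1.5 + 5·3.6646 − 5 = 14.823

m ≈ 14.82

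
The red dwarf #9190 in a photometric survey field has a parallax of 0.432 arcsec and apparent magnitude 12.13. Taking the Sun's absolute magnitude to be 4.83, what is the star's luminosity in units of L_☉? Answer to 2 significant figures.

d = 1/p = 1/0.432″ = 2.315 pc
M = m − 5 log₁₀ d + 5 = 12.13 − 5·0.3645 + 5 = 15.307
M − M_☉ = 15.307 − 4.83 = 10.477
L/L_☉ = 10^(−0.4 × 10.477) = 6.442×10^-5

L/L_☉ ≈ 6.4×10^-5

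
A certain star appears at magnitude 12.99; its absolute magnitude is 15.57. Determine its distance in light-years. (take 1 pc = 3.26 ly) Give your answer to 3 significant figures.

d ≈ 9.94 ly

μ = m − M = -2.580
m − M = 5 log₁₀ d − 5
log₁₀ d = (m − M)/5 + 1 = 0.4840
d = 10^0.4840 = 3.048 pc
= 9.936 ly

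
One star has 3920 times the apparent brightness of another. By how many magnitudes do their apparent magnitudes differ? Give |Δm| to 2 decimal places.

Pogson: Δm = −2.5 log₁₀(ratio) = −2.5 log₁₀(3920) = −2.5 × 3.5933 = -8.983

|Δm| ≈ 8.98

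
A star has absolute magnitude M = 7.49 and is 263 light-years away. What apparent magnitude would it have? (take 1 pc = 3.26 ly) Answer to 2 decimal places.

d = 263 ly / 3.26 = 80.67 pc
m = M + 5 log₁₀ d − 5 = 7.49 + 5·1.9067 − 5 = 12.024

m ≈ 12.02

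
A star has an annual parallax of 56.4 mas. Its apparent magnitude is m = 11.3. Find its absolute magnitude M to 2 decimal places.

M ≈ 10.06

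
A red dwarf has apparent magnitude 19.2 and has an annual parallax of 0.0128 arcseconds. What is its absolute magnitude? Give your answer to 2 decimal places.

M ≈ 14.74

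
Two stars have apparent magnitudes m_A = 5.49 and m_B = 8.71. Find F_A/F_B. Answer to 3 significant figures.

Δm = 5.49 − (8.71) = -3.22
Flux ratio = 10^(−0.4 Δm) = 10^(−0.4 × -3.22) = 10^1.288 = 19.41

F_A/F_B ≈ 19.4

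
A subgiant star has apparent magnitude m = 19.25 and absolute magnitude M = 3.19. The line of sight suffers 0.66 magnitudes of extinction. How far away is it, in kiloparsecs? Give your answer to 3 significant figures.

m − M = 5 log₁₀(d/10 pc) + A  ⇒  19.25 − (3.19) − 0.66 = 5 log₁₀(d/10)
15.400 = 5 log₁₀(d/10)
log₁₀ d = (m − M − A)/5 + 1 = 4.0800
d = 10^4.0800 = 12020 pc
= 12.02 kpc

d ≈ 12.0 kpc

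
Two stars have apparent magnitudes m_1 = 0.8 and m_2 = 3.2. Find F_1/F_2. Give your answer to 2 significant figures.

F_1/F_2 ≈ 9.1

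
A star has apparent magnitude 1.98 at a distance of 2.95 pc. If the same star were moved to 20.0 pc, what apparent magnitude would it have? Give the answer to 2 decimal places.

m ≈ 6.14

Flux ∝ 1/d², so Δm = 5 log₁₀(d₂/d₁) = 5 log₁₀(20.0/2.95) = 4.156
m₂ = m₁ + Δm = 1.98 + (4.156) = 6.136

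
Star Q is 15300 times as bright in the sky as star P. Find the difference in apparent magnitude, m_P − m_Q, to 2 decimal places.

m_P − m_Q ≈ 10.46

Pogson: Δm = −2.5 log₁₀(ratio) = −2.5 log₁₀(15300) = −2.5 × 4.1847 = -10.462
Star Q is brighter so has the smaller magnitude: m_P − m_Q is positive.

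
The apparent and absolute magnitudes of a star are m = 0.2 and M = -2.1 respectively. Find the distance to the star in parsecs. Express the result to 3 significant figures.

d ≈ 28.8 pc

μ = m − M = 2.300
m − M = 5 log₁₀ d − 5
log₁₀ d = (m − M)/5 + 1 = 1.4600
d = 10^1.4600 = 28.84 pc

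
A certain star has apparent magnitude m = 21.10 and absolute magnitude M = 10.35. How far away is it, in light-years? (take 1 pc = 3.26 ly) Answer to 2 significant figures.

Distance modulus: m − M = 21.10 − (10.35) = 10.750
m − M = 5 log₁₀ d − 5
log₁₀ d = (m − M)/5 + 1 = 3.1500
d = 10^3.1500 = 1413 pc
= 4605 ly

d ≈ 4600 ly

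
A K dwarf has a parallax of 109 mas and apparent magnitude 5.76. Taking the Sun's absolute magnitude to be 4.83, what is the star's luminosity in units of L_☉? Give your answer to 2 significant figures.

d = 1/p = 1000/109 mas = 9.174 pc
M = m − 5 log₁₀ d + 5 = 5.76 − 5·0.9626 + 5 = 5.947
M − M_☉ = 5.947 − 4.83 = 1.117
L/L_☉ = 10^(−0.4 × 1.117) = 0.3574

L/L_☉ ≈ 0.36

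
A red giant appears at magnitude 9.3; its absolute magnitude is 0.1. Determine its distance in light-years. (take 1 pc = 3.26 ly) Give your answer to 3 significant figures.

d ≈ 2260 ly

μ = m − M = 9.200
m − M = 5 log₁₀ d − 5
log₁₀ d = (m − M)/5 + 1 = 2.8400
d = 10^2.8400 = 691.8 pc
= 2255 ly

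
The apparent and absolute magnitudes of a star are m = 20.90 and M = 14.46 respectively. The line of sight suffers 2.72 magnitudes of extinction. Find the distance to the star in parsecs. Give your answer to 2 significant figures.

m − M = 5 log₁₀(d/10 pc) + A  ⇒  20.90 − (14.46) − 2.72 = 5 log₁₀(d/10)
3.720 = 5 log₁₀(d/10)
log₁₀ d = (m − M − A)/5 + 1 = 1.7440
d = 10^1.7440 = 55.46 pc

d ≈ 55 pc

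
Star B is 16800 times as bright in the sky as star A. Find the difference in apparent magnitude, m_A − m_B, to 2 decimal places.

Pogson: Δm = −2.5 log₁₀(ratio) = −2.5 log₁₀(16800) = −2.5 × 4.2253 = -10.563
Star B is brighter so has the smaller magnitude: m_A − m_B is positive.

m_A − m_B ≈ 10.56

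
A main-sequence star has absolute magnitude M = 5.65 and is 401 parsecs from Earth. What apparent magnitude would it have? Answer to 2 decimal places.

m ≈ 13.67

m = M + 5 log₁₀ d − 5 = 5.65 + 5·2.6031 − 5 = 13.666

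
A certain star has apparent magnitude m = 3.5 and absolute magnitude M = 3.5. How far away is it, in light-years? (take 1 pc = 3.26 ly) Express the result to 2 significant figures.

d ≈ 33 ly

Distance modulus: m − M = 3.5 − (3.5) = 0.000
m − M = 5 log₁₀ d − 5
log₁₀ d = (m − M)/5 + 1 = 1.0000
d = 10^1.0000 = 10.00 pc
= 32.60 ly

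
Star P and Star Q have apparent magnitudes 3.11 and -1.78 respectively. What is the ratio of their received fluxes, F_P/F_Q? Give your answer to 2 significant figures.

F_P/F_Q ≈ 0.011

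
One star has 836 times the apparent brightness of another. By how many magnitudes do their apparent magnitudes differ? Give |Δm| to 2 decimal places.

|Δm| ≈ 7.31

Pogson: Δm = −2.5 log₁₀(ratio) = −2.5 log₁₀(836) = −2.5 × 2.9222 = -7.306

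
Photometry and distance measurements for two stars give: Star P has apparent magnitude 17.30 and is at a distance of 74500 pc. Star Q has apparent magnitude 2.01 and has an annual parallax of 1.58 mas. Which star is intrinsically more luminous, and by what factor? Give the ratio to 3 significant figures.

Star P: M = m − 5 log₁₀ d + 5 = 17.30 − 5·4.8722 + 5 = -2.061
Star Q: p = 1.58 mas = 1.58×10^-3″ → d = 1/p = 632.9 pc
Star Q: M = m − 5 log₁₀ d + 5 = 2.01 − 5·2.8013 + 5 = -6.997
ΔM = M_P − M_Q = -2.061 − (-6.997) = 4.936; smaller M is more luminous → Star Q.
L ratio = 10^(0.4 |ΔM|) = 10^1.974 = 94.27

Star Q is more luminous, by a factor of 94.3.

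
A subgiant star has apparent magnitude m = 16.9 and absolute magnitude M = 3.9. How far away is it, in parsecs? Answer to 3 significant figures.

μ = m − M = 13.000
m − M = 5 log₁₀ d − 5
log₁₀ d = (m − M)/5 + 1 = 3.6000
d = 10^3.6000 = 3981 pc

d ≈ 3980 pc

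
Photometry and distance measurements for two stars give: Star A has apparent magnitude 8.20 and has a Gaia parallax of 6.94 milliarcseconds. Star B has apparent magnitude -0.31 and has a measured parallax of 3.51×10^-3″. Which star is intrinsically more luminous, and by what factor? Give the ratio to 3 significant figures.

Star B is more luminous, by a factor of 9910.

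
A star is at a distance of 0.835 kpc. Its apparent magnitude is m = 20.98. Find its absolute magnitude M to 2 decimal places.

d = 0.835 kpc = 835.0 pc
5 log₁₀(d/10 pc) = 5 log₁₀(835.0) − 5 = 9.608
M = m − 5 log₁₀(d/10) = 20.98 − 9.608 = 11.372

M ≈ 11.37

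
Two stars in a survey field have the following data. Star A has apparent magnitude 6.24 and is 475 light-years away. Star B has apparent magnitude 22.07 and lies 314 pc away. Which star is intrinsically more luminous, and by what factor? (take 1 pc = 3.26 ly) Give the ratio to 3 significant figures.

Star A is more luminous, by a factor of 462000.

Star A: d = 475 ly / 3.26 = 145.7 pc
Star A: M = m − 5 log₁₀ d + 5 = 6.24 − 5·2.1635 + 5 = 0.423
Star B: M = m − 5 log₁₀ d + 5 = 22.07 − 5·2.4969 + 5 = 14.585
ΔM = M_A − M_B = 0.423 − (14.585) = -14.163; smaller M is more luminous → Star A.
L ratio = 10^(0.4 |ΔM|) = 10^5.665 = 462500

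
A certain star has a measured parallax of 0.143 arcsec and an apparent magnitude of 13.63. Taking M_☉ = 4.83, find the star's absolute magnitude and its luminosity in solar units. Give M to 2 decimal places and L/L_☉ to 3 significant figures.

M ≈ 14.41; L/L_☉ ≈ 1.48×10^-4

d = 1/p = 1/0.143″ = 6.993 pc
M = m − 5 log₁₀ d + 5 = 13.63 − 5·0.8447 + 5 = 14.407
M − M_☉ = 14.407 − 4.83 = 9.577
L/L_☉ = 10^(−0.4 × 9.577) = 1.477×10^-4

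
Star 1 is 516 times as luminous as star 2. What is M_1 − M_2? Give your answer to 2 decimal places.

Pogson: ΔM = −2.5 log₁₀(ratio) = −2.5 log₁₀(516) = −2.5 × 2.7126 = -6.782
Star 1 is brighter, so it has the smaller magnitude: the difference is negative.

M_1 − M_2 ≈ -6.78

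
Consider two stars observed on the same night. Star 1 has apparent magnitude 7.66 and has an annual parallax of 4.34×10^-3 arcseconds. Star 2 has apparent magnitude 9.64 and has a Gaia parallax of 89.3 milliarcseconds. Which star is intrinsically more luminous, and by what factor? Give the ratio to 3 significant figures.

Star 1 is more luminous, by a factor of 2620.

Star 1: d = 1/p = 1/4.34×10^-3″ = 230.4 pc
Star 1: M = m − 5 log₁₀ d + 5 = 7.66 − 5·2.3625 + 5 = 0.847
Star 2: p = 89.3 mas = 0.0893″ → d = 1/p = 11.20 pc
Star 2: M = m − 5 log₁₀ d + 5 = 9.64 − 5·1.0491 + 5 = 9.394
ΔM = M_1 − M_2 = 0.847 − (9.394) = -8.547; smaller M is more luminous → Star 1.
L ratio = 10^(0.4 |ΔM|) = 10^3.419 = 2623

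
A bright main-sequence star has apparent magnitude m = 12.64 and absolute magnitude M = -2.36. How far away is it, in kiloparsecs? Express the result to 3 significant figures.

Distance modulus: m − M = 12.64 − (-2.36) = 15.000
m − M = 5 log₁₀ d − 5
log₁₀ d = (m − M)/5 + 1 = 4.0000
d = 10^4.0000 = 10000 pc
= 10.00 kpc

d ≈ 10.0 kpc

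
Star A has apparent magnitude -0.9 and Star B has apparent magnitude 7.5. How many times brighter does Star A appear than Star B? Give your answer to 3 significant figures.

Δm = -0.9 − (7.5) = -8.4
Flux ratio = 10^(−0.4 Δm) = 10^(−0.4 × -8.4) = 10^3.360 = 2291

2290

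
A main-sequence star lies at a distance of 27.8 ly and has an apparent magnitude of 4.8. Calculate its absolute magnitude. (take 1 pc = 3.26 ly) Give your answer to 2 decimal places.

d = 27.8 ly / 3.26 = 8.528 pc
5 log₁₀(d/10 pc) = 5 log₁₀(8.528) − 5 = -0.346
M = m − 5 log₁₀(d/10) = 4.8 + 0.346 = 5.146

M ≈ 5.15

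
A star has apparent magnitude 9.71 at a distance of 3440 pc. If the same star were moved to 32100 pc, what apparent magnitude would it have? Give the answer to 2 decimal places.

m ≈ 14.56

Flux ∝ 1/d², so Δm = 5 log₁₀(d₂/d₁) = 5 log₁₀(32100/3440) = 4.850
m₂ = m₁ + Δm = 9.71 + (4.850) = 14.560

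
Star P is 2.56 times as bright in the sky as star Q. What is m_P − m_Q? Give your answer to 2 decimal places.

m_P − m_Q ≈ -1.02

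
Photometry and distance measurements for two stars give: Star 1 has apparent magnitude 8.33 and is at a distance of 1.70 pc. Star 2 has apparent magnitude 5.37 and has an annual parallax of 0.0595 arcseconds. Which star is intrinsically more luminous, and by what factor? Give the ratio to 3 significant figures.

Star 2 is more luminous, by a factor of 1490.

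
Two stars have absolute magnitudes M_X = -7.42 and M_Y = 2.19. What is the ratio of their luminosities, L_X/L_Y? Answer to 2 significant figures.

L_X/L_Y ≈ 7000

ΔM = M_X − M_Y = -9.61
L_X/L_Y = 10^(−0.4 ΔM) = 10^3.844 = 6982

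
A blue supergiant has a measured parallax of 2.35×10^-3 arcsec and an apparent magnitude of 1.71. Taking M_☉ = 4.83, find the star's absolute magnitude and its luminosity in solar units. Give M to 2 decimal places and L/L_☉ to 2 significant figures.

M ≈ -6.43; L/L_☉ ≈ 32000

d = 1/p = 1/2.35×10^-3″ = 425.5 pc
M = m − 5 log₁₀ d + 5 = 1.71 − 5·2.6289 + 5 = -6.435
M − M_☉ = -6.435 − 4.83 = -11.265
L/L_☉ = 10^(−0.4 × -11.265) = 32050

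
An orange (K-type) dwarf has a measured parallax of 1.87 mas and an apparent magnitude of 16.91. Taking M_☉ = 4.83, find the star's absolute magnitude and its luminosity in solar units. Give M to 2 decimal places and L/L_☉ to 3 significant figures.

M ≈ 8.27; L/L_☉ ≈ 0.0421

d = 1/p = 1000/1.87 mas = 534.8 pc
M = m − 5 log₁₀ d + 5 = 16.91 − 5·2.7282 + 5 = 8.269
M − M_☉ = 8.269 − 4.83 = 3.439
L/L_☉ = 10^(−0.4 × 3.439) = 0.04210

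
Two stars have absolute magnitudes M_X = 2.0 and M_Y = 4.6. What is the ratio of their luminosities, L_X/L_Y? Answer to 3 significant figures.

L_X/L_Y ≈ 11.0

ΔM = M_X − M_Y = -2.6
L_X/L_Y = 10^(−0.4 ΔM) = 10^1.040 = 10.96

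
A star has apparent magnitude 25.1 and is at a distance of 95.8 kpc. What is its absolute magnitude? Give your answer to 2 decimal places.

M ≈ 5.19

d = 95.8 kpc = 95800 pc
5 log₁₀(d/10 pc) = 5 log₁₀(95800) − 5 = 19.907
M = m − 5 log₁₀(d/10) = 25.1 − 19.907 = 5.193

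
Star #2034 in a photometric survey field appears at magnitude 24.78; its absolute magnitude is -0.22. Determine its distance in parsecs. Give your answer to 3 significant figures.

d ≈ 1.00×10^6 pc

μ = m − M = 25.000
m − M = 5 log₁₀ d − 5
log₁₀ d = (m − M)/5 + 1 = 6.0000
d = 10^6.0000 = 1.000×10^6 pc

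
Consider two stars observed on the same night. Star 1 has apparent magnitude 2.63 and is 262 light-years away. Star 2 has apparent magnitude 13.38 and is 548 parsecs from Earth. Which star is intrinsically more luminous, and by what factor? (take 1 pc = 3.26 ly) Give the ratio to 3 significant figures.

Star 1 is more luminous, by a factor of 429.

Star 1: d = 262 ly / 3.26 = 80.37 pc
Star 1: M = m − 5 log₁₀ d + 5 = 2.63 − 5·1.9051 + 5 = -1.895
Star 2: M = m − 5 log₁₀ d + 5 = 13.38 − 5·2.7388 + 5 = 4.686
ΔM = M_1 − M_2 = -1.895 − (4.686) = -6.582; smaller M is more luminous → Star 1.
L ratio = 10^(0.4 |ΔM|) = 10^2.633 = 429.1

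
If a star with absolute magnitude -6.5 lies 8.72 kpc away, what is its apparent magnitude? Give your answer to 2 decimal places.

m ≈ 8.20

d = 8.72 kpc = 8720 pc
m = M + 5 log₁₀ d − 5 = -6.5 + 5·3.9405 − 5 = 8.203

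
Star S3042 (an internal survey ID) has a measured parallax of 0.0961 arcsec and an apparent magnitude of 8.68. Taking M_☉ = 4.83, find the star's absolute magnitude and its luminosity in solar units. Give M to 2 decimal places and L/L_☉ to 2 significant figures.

M ≈ 8.59; L/L_☉ ≈ 0.031

d = 1/p = 1/0.0961″ = 10.41 pc
M = m − 5 log₁₀ d + 5 = 8.68 − 5·1.0173 + 5 = 8.594
M − M_☉ = 8.594 − 4.83 = 3.764
L/L_☉ = 10^(−0.4 × 3.764) = 0.03123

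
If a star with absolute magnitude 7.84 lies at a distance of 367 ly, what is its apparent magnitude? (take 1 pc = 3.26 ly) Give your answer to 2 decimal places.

d = 367 ly / 3.26 = 112.6 pc
m = M + 5 log₁₀ d − 5 = 7.84 + 5·2.0514 − 5 = 13.097

m ≈ 13.10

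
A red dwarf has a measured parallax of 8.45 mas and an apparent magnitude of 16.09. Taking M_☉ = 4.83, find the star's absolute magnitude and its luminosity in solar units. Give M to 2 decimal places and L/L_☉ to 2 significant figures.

M ≈ 10.72; L/L_☉ ≈ 4.4×10^-3

d = 1/p = 1000/8.45 mas = 118.3 pc
M = m − 5 log₁₀ d + 5 = 16.09 − 5·2.0731 + 5 = 10.724
M − M_☉ = 10.724 − 4.83 = 5.894
L/L_☉ = 10^(−0.4 × 5.894) = 4.388×10^-3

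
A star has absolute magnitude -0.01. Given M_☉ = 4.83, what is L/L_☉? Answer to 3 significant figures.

L/L_☉ ≈ 86.3

M − M_☉ = -0.01 − 4.83 = -4.840
L/L_☉ = 10^(−0.4 (M − M_☉)) = 10^1.936 = 86.30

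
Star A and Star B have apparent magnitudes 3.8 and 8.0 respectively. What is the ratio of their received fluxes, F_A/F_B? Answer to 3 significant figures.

Magnitude difference = -4.2
Flux ratio = 10^(−0.4 Δm) = 10^(−0.4 × -4.2) = 10^1.680 = 47.86

F_A/F_B ≈ 47.9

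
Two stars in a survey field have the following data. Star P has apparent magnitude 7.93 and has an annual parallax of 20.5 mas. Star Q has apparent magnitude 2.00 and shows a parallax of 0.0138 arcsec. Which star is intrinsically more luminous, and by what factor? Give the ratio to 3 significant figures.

Star Q is more luminous, by a factor of 520.

Star P: p = 20.5 mas = 0.0205″ → d = 1/p = 48.78 pc
Star P: M = m − 5 log₁₀ d + 5 = 7.93 − 5·1.6882 + 5 = 4.489
Star Q: d = 1/p = 1/0.0138″ = 72.46 pc
Star Q: M = m − 5 log₁₀ d + 5 = 2.00 − 5·1.8601 + 5 = -2.301
ΔM = M_P − M_Q = 4.489 − (-2.301) = 6.789; smaller M is more luminous → Star Q.
L ratio = 10^(0.4 |ΔM|) = 10^2.716 = 519.7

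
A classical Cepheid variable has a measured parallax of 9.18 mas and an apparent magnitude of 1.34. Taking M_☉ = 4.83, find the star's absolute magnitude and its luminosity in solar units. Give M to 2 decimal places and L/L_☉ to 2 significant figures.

M ≈ -3.85; L/L_☉ ≈ 3000

d = 1/p = 1000/9.18 mas = 108.9 pc
M = m − 5 log₁₀ d + 5 = 1.34 − 5·2.0372 + 5 = -3.846
M − M_☉ = -3.846 − 4.83 = -8.676
L/L_☉ = 10^(−0.4 × -8.676) = 2953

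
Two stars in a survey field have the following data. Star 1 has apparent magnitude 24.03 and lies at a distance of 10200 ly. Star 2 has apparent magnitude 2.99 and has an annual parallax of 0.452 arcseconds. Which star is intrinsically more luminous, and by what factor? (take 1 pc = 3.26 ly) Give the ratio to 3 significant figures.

Star 1: d = 10200 ly / 3.26 = 3129 pc
Star 1: M = m − 5 log₁₀ d + 5 = 24.03 − 5·3.4954 + 5 = 11.553
Star 2: d = 1/p = 1/0.452″ = 2.212 pc
Star 2: M = m − 5 log₁₀ d + 5 = 2.99 − 5·0.3449 + 5 = 6.266
ΔM = M_1 − M_2 = 11.553 − (6.266) = 5.287; smaller M is more luminous → Star 2.
L ratio = 10^(0.4 |ΔM|) = 10^2.115 = 130.3

Star 2 is more luminous, by a factor of 130.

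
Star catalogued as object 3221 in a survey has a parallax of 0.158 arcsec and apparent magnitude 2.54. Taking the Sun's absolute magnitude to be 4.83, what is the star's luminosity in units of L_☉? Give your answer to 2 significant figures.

d = 1/p = 1/0.158″ = 6.329 pc
M = m − 5 log₁₀ d + 5 = 2.54 − 5·0.8013 + 5 = 3.533
M − M_☉ = 3.533 − 4.83 = -1.297
L/L_☉ = 10^(−0.4 × -1.297) = 3.301

L/L_☉ ≈ 3.3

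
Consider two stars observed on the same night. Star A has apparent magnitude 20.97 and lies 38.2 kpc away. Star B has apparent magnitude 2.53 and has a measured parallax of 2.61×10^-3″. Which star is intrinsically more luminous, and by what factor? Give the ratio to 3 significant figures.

Star A: d = 38.2 kpc = 38200 pc
Star A: M = m − 5 log₁₀ d + 5 = 20.97 − 5·4.5821 + 5 = 3.060
Star B: d = 1/p = 1/2.61×10^-3″ = 383.1 pc
Star B: M = m − 5 log₁₀ d + 5 = 2.53 − 5·2.5834 + 5 = -5.387
ΔM = M_A − M_B = 3.060 − (-5.387) = 8.446; smaller M is more luminous → Star B.
L ratio = 10^(0.4 |ΔM|) = 10^3.379 = 2391

Star B is more luminous, by a factor of 2390.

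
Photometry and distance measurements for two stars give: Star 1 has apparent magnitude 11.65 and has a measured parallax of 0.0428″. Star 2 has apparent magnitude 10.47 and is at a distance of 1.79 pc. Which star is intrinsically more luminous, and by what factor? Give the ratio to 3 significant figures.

Star 1 is more luminous, by a factor of 57.5.

Star 1: d = 1/p = 1/0.0428″ = 23.36 pc
Star 1: M = m − 5 log₁₀ d + 5 = 11.65 − 5·1.3686 + 5 = 9.807
Star 2: M = m − 5 log₁₀ d + 5 = 10.47 − 5·0.2529 + 5 = 14.206
ΔM = M_1 − M_2 = 9.807 − (14.206) = -4.399; smaller M is more luminous → Star 1.
L ratio = 10^(0.4 |ΔM|) = 10^1.759 = 57.47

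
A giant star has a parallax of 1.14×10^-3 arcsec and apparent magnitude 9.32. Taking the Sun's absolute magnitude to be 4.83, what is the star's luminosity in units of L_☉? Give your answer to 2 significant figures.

L/L_☉ ≈ 120

d = 1/p = 1/1.14×10^-3″ = 877.2 pc
M = m − 5 log₁₀ d + 5 = 9.32 − 5·2.9431 + 5 = -0.395
M − M_☉ = -0.395 − 4.83 = -5.225
L/L_☉ = 10^(−0.4 × -5.225) = 123.1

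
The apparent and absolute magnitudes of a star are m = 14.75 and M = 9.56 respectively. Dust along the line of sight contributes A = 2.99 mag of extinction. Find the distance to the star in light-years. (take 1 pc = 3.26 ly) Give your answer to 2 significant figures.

m − M = 5 log₁₀(d/10 pc) + A  ⇒  14.75 − (9.56) − 2.99 = 5 log₁₀(d/10)
2.200 = 5 log₁₀(d/10)
log₁₀ d = (m − M − A)/5 + 1 = 1.4400
d = 10^1.4400 = 27.54 pc
= 89.79 ly

d ≈ 90 ly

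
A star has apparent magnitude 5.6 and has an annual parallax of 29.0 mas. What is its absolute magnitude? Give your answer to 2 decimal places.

M ≈ 2.91

p = 29.0 mas = 0.0290″ → d = 1/p = 34.48 pc
5 log₁₀(d/10 pc) = 5 log₁₀(34.48) − 5 = 2.688
M = m − 5 log₁₀(d/10) = 5.6 − 2.688 = 2.912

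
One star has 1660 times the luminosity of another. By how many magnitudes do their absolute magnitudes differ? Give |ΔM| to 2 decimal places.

Pogson: ΔM = −2.5 log₁₀(ratio) = −2.5 log₁₀(1660) = −2.5 × 3.2201 = -8.050

|ΔM| ≈ 8.05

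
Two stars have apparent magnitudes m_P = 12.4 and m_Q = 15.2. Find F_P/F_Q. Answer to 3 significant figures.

F_P/F_Q ≈ 13.2

Δm = 12.4 − (15.2) = -2.8
Flux ratio = 10^(−0.4 Δm) = 10^(−0.4 × -2.8) = 10^1.120 = 13.18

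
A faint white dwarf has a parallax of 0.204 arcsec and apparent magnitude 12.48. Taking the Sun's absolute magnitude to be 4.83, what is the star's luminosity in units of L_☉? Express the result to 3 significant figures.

L/L_☉ ≈ 2.09×10^-4

d = 1/p = 1/0.204″ = 4.902 pc
M = m − 5 log₁₀ d + 5 = 12.48 − 5·0.6904 + 5 = 14.028
M − M_☉ = 14.028 − 4.83 = 9.198
L/L_☉ = 10^(−0.4 × 9.198) = 2.093×10^-4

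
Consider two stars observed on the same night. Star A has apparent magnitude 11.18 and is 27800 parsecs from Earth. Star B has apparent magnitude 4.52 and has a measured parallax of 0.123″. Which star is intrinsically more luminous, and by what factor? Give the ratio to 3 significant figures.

Star A is more luminous, by a factor of 25300.

Star A: M = m − 5 log₁₀ d + 5 = 11.18 − 5·4.4440 + 5 = -6.040
Star B: d = 1/p = 1/0.123″ = 8.130 pc
Star B: M = m − 5 log₁₀ d + 5 = 4.52 − 5·0.9101 + 5 = 4.970
ΔM = M_A − M_B = -6.040 − (4.970) = -11.010; smaller M is more luminous → Star A.
L ratio = 10^(0.4 |ΔM|) = 10^4.404 = 25350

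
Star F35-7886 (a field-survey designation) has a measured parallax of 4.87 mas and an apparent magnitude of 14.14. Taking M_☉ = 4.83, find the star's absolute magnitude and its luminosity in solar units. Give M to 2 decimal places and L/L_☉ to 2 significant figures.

d = 1/p = 1000/4.87 mas = 205.3 pc
M = m − 5 log₁₀ d + 5 = 14.14 − 5·2.3125 + 5 = 7.578
M − M_☉ = 7.578 − 4.83 = 2.748
L/L_☉ = 10^(−0.4 × 2.748) = 0.07961

M ≈ 7.58; L/L_☉ ≈ 0.080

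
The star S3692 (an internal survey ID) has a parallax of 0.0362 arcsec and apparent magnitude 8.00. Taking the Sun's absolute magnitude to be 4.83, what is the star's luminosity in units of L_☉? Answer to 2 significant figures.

L/L_☉ ≈ 0.41

d = 1/p = 1/0.0362″ = 27.62 pc
M = m − 5 log₁₀ d + 5 = 8.00 − 5·1.4413 + 5 = 5.794
M − M_☉ = 5.794 − 4.83 = 0.964
L/L_☉ = 10^(−0.4 × 0.964) = 0.4117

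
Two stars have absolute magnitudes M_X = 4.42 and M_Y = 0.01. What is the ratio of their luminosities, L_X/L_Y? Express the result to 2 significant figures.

ΔM = M_X − M_Y = 4.41
L_X/L_Y = 10^(−0.4 ΔM) = 10^-1.764 = 0.01722

L_X/L_Y ≈ 0.017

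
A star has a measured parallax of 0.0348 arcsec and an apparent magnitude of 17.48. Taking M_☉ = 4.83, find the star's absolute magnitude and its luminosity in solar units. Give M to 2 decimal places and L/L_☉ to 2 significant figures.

d = 1/p = 1/0.0348″ = 28.74 pc
M = m − 5 log₁₀ d + 5 = 17.48 − 5·1.4584 + 5 = 15.188
M − M_☉ = 15.188 − 4.83 = 10.358
L/L_☉ = 10^(−0.4 × 10.358) = 7.192×10^-5

M ≈ 15.19; L/L_☉ ≈ 7.2×10^-5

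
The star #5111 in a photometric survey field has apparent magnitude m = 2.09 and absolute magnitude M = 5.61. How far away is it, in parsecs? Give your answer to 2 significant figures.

d ≈ 2.0 pc

μ = m − M = -3.520
m − M = 5 log₁₀ d − 5
log₁₀ d = (m − M)/5 + 1 = 0.2960
d = 10^0.2960 = 1.977 pc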